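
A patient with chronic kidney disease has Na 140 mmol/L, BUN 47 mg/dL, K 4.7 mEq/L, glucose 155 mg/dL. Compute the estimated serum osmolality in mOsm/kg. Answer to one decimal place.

305.4 mOsm/kg

Calculated osmolality = 2·Na + glucose/18 + BUN/2.8
= 2·140 + 155/18 + 47/2.8
= 280 + 8.61 + 16.79
= 305.4 mOsm/kg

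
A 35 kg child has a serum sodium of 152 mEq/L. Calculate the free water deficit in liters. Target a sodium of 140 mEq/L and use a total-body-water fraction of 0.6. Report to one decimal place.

1.8 L

TBW = 0.6 · 35 = 21 L
Free water deficit = TBW · (Na/140 − 1)
= 21 · (152/140 − 1)
= 21 · 0.0857
= 1.8 L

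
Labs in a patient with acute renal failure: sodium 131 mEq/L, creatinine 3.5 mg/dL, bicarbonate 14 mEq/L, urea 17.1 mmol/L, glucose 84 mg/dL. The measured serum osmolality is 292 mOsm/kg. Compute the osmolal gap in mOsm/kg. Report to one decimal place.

Calculated osmolality = 2·Na + glucose/18 + urea
= 2·131 + 84/18 + 17.1
= 262 + 4.67 + 17.10
= 283.77 mOsm/kg ≈ 283.8 mOsm/kg
Osmolar gap = measured − calculated = 292 − 283.8 = 8.2 mOsm/kg

8.2 mOsm/kg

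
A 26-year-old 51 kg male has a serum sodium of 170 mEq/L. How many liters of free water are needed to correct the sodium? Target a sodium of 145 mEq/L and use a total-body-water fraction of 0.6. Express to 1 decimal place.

TBW = 0.6 · 51 = 30.6 L
Free water deficit = TBW · (Na/145 − 1)
= 30.6 · (170/145 − 1)
= 30.6 · 0.1724
= 5.28 L

5.3 L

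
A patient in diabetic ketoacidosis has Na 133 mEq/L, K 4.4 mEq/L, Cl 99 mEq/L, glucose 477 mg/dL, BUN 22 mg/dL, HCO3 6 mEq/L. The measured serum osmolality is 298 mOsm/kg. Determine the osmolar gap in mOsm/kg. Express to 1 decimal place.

-2.4 mOsm/kg

Calculated osmolality = 2·Na + glucose/18 + BUN/2.8
= 2·133 + 477/18 + 22/2.8
= 266 + 26.50 + 7.86
= 300.36 mOsm/kg ≈ 300.4 mOsm/kg
Osmolar gap = measured − calculated = 298 − 300.4 = -2.4 mOsm/kg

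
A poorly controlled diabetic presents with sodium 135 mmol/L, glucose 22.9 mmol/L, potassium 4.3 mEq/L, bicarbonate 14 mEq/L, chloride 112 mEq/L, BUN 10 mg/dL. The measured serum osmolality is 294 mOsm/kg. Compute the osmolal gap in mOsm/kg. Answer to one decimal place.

Calculated osmolality = 2·Na + glucose + BUN/2.8
= 2·135 + 22.9 + 10/2.8
= 270 + 22.90 + 3.57
= 296.47 mOsm/kg ≈ 296.5 mOsm/kg
Osmolar gap = measured − calculated = 294 − 296.5 = -2.5 mOsm/kg

-2.5 mOsm/kg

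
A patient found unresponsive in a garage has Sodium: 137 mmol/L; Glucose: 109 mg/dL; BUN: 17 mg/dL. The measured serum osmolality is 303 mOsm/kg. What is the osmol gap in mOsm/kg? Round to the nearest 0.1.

16.9 mOsm/kg

Calculated osmolality = 2·Na + glucose/18 + BUN/2.8
= 2·137 + 109/18 + 17/2.8
= 274 + 6.06 + 6.07
= 286.13 mOsm/kg ≈ 286.1 mOsm/kg
Osmolar gap = measured − calculated = 303 − 286.1 = 16.9 mOsm/kg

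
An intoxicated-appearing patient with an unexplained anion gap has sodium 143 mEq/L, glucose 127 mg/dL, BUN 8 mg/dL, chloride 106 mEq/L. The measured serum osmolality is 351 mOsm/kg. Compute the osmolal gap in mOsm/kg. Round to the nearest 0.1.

55.1 mOsm/kg

Calculated osmolality = 2·Na + glucose/18 + BUN/2.8
= 2·143 + 127/18 + 8/2.8
= 286 + 7.06 + 2.86
= 295.92 mOsm/kg ≈ 295.9 mOsm/kg
Osmolar gap = measured − calculated = 351 − 295.9 = 55.1 mOsm/kg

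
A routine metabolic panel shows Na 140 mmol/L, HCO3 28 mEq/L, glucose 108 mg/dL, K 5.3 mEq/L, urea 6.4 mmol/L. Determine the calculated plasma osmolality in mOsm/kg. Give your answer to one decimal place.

292.4 mOsm/kg

Calculated osmolality = 2·Na + glucose/18 + urea
= 2·140 + 108/18 + 6.4
= 280 + 6 + 6.40
= 292.4 mOsm/kg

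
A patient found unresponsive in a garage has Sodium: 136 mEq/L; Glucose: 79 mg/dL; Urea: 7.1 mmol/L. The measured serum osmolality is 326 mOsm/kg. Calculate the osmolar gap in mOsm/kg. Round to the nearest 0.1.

Calculated osmolality = 2·Na + glucose/18 + urea
= 2·136 + 79/18 + 7.1
= 272 + 4.39 + 7.10
= 283.49 mOsm/kg ≈ 283.5 mOsm/kg
Osmolar gap = measured − calculated = 326 − 283.5 = 42.5 mOsm/kg

42.5 mOsm/kg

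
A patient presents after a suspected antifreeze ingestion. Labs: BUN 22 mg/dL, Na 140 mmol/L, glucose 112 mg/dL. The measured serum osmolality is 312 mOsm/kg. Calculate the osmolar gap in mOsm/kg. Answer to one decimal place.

17.9 mOsm/kg

Calculated osmolality = 2·Na + glucose/18 + BUN/2.8
= 2·140 + 112/18 + 22/2.8
= 280 + 6.22 + 7.86
= 294.08 mOsm/kg ≈ 294.1 mOsm/kg
Osmolar gap = measured − calculated = 312 − 294.1 = 17.9 mOsm/kg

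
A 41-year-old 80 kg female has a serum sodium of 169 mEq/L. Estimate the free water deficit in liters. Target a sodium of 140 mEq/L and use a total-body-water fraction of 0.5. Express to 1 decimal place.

TBW = 0.5 · 80 = 40 L
Free water deficit = TBW · (Na/140 − 1)
= 40 · (169/140 − 1)
= 40 · 0.2071
= 8.28 L

8.3 L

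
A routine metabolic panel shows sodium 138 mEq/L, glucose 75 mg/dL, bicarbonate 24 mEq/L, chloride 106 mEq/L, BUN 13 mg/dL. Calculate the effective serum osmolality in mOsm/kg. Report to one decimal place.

280.2 mOsm/kg

Effective osmolality excludes urea (freely permeant across cell membranes):
2·Na + glucose/18
= 2·138 + 75/18
= 276 + 4.17
= 280.17 mOsm/kg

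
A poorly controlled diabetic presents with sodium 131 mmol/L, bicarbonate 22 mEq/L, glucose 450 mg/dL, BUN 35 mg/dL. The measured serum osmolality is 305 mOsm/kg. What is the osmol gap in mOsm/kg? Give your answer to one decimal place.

Calculated osmolality = 2·Na + glucose/18 + BUN/2.8
= 2·131 + 450/18 + 35/2.8
= 262 + 25 + 12.50
= 299.5 mOsm/kg ≈ 299.5 mOsm/kg
Osmolar gap = measured − calculated = 305 − 299.5 = 5.5 mOsm/kg

5.5 mOsm/kg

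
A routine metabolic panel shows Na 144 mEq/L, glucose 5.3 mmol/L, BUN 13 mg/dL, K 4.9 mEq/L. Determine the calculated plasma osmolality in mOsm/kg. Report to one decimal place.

297.9 mOsm/kg

Calculated osmolality = 2·Na + glucose + BUN/2.8
= 2·144 + 5.3 + 13/2.8
= 288 + 5.30 + 4.64
= 297.94 mOsm/kg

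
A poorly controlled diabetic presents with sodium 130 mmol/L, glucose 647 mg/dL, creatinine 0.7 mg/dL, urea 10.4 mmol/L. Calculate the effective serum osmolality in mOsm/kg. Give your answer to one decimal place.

295.9 mOsm/kg

Effective osmolality excludes urea (freely permeant across cell membranes):
2·Na + glucose/18
= 2·130 + 647/18
= 260 + 35.94
= 295.94 mOsm/kg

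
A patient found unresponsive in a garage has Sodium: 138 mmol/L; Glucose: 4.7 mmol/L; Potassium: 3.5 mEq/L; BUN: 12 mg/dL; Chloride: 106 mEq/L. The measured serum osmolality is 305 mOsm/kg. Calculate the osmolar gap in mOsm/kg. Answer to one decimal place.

Calculated osmolality = 2·Na + glucose + BUN/2.8
= 2·138 + 4.7 + 12/2.8
= 276 + 4.70 + 4.29
= 284.99 mOsm/kg ≈ 285.0 mOsm/kg
Osmolar gap = measured − calculated = 305 − 285.0 = 20.0 mOsm/kg

20.0 mOsm/kg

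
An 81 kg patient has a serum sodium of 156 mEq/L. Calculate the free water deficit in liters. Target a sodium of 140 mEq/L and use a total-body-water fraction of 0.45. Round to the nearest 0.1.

4.2 L

TBW = 0.45 · 81 = 36.45 L
Free water deficit = TBW · (Na/140 − 1)
= 36.45 · (156/140 − 1)
= 36.45 · 0.1143
= 4.17 L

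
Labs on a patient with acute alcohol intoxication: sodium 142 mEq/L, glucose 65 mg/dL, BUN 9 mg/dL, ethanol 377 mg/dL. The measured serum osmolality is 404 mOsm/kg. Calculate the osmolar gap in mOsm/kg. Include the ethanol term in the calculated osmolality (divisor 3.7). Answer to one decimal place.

Calculated osmolality = 2·Na + glucose/18 + BUN/2.8 + ethanol/3.7
= 2·142 + 65/18 + 9/2.8 + 377/3.7
= 284 + 3.61 + 3.21 + 101.89
= 392.71 mOsm/kg ≈ 392.7 mOsm/kg
Osmolar gap = measured − calculated = 404 − 392.7 = 11.3 mOsm/kg

11.3 mOsm/kg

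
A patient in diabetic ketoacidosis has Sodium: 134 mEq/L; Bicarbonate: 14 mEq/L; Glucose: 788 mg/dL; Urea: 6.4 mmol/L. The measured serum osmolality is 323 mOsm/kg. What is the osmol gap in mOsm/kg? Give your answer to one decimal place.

4.8 mOsm/kg

Calculated osmolality = 2·Na + glucose/18 + urea
= 2·134 + 788/18 + 6.4
= 268 + 43.78 + 6.40
= 318.18 mOsm/kg ≈ 318.2 mOsm/kg
Osmolar gap = measured − calculated = 323 − 318.2 = 4.8 mOsm/kg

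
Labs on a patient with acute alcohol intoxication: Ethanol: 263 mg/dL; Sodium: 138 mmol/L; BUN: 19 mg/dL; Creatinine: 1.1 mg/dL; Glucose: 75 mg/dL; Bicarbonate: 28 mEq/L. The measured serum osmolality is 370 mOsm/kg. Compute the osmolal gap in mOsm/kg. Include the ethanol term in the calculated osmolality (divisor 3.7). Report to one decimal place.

12.0 mOsm/kg

Calculated osmolality = 2·Na + glucose/18 + BUN/2.8 + ethanol/3.7
= 2·138 + 75/18 + 19/2.8 + 263/3.7
= 276 + 4.17 + 6.79 + 71.08
= 358.04 mOsm/kg ≈ 358.0 mOsm/kg
Osmolar gap = measured − calculated = 370 − 358.0 = 12.0 mOsm/kg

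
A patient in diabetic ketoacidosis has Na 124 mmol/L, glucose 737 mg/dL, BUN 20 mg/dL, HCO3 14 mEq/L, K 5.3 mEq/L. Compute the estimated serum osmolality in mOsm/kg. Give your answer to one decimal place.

296.1 mOsm/kg

Calculated osmolality = 2·Na + glucose/18 + BUN/2.8
= 2·124 + 737/18 + 20/2.8
= 248 + 40.94 + 7.14
= 296.08 mOsm/kg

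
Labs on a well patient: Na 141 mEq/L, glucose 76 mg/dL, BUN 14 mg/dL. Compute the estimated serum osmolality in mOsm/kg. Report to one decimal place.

Calculated osmolality = 2·Na + glucose/18 + BUN/2.8
= 2·141 + 76/18 + 14/2.8
= 282 + 4.22 + 5
= 291.22 mOsm/kg

291.2 mOsm/kg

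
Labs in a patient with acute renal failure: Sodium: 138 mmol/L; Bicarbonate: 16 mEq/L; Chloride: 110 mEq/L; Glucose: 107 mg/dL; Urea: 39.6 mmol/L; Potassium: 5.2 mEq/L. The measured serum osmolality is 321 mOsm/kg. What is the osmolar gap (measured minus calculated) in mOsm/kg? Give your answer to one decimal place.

-0.5 mOsm/kg

Calculated osmolality = 2·Na + glucose/18 + urea
= 2·138 + 107/18 + 39.6
= 276 + 5.94 + 39.60
= 321.54 mOsm/kg ≈ 321.5 mOsm/kg
Osmolar gap = measured − calculated = 321 − 321.5 = -0.5 mOsm/kg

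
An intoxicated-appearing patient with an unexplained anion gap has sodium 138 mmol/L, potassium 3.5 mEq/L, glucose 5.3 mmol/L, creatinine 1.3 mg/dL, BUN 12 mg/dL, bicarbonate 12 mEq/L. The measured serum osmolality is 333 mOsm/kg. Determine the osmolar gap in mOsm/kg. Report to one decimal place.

Calculated osmolality = 2·Na + glucose + BUN/2.8
= 2·138 + 5.3 + 12/2.8
= 276 + 5.30 + 4.29
= 285.59 mOsm/kg ≈ 285.6 mOsm/kg
Osmolar gap = measured − calculated = 333 − 285.6 = 47.4 mOsm/kg

47.4 mOsm/kg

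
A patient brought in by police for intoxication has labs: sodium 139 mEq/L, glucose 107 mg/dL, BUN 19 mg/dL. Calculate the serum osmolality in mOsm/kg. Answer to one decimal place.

Calculated osmolality = 2·Na + glucose/18 + BUN/2.8
= 2·139 + 107/18 + 19/2.8
= 278 + 5.94 + 6.79
= 290.73 mOsm/kg

290.7 mOsm/kg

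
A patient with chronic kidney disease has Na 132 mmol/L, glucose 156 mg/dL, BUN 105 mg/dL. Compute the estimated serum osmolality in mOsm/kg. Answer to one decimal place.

310.2 mOsm/kg

Calculated osmolality = 2·Na + glucose/18 + BUN/2.8
= 2·132 + 156/18 + 105/2.8
= 264 + 8.67 + 37.50
= 310.17 mOsm/kg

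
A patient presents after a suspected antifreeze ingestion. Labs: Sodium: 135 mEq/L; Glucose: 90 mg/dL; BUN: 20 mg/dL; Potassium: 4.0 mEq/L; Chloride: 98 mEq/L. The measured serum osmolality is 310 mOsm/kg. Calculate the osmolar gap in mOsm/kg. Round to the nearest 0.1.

Calculated osmolality = 2·Na + glucose/18 + BUN/2.8
= 2·135 + 90/18 + 20/2.8
= 270 + 5 + 7.14
= 282.14 mOsm/kg ≈ 282.1 mOsm/kg
Osmolar gap = measured − calculated = 310 − 282.1 = 27.9 mOsm/kg

27.9 mOsm/kg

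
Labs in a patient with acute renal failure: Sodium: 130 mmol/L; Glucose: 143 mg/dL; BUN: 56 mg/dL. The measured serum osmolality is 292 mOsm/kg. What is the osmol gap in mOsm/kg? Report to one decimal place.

Calculated osmolality = 2·Na + glucose/18 + BUN/2.8
= 2·130 + 143/18 + 56/2.8
= 260 + 7.94 + 20
= 287.94 mOsm/kg ≈ 287.9 mOsm/kg
Osmolar gap = measured − calculated = 292 − 287.9 = 4.1 mOsm/kg

4.1 mOsm/kg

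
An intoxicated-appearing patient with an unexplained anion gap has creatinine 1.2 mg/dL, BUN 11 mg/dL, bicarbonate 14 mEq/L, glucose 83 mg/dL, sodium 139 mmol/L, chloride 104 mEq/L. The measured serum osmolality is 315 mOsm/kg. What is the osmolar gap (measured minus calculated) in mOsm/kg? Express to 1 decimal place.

Calculated osmolality = 2·Na + glucose/18 + BUN/2.8
= 2·139 + 83/18 + 11/2.8
= 278 + 4.61 + 3.93
= 286.54 mOsm/kg ≈ 286.5 mOsm/kg
Osmolar gap = measured − calculated = 315 − 286.5 = 28.5 mOsm/kg

28.5 mOsm/kg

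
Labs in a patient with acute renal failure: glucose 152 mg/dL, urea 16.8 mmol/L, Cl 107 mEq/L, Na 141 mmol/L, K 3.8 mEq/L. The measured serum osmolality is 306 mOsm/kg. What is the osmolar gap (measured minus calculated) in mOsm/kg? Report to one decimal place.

Calculated osmolality = 2·Na + glucose/18 + urea
= 2·141 + 152/18 + 16.8
= 282 + 8.44 + 16.80
= 307.24 mOsm/kg ≈ 307.2 mOsm/kg
Osmolar gap = measured − calculated = 306 − 307.2 = -1.2 mOsm/kg

-1.2 mOsm/kg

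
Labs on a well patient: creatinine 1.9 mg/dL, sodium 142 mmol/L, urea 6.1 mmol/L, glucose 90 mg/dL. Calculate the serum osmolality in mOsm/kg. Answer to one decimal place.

Calculated osmolality = 2·Na + glucose/18 + urea
= 2·142 + 90/18 + 6.1
= 284 + 5 + 6.10
= 295.1 mOsm/kg

295.1 mOsm/kg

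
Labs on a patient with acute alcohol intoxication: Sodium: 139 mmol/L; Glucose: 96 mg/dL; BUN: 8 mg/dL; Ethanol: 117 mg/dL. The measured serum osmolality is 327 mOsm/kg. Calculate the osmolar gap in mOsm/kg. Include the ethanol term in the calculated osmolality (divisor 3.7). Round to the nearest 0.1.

Calculated osmolality = 2·Na + glucose/18 + BUN/2.8 + ethanol/3.7
= 2·139 + 96/18 + 8/2.8 + 117/3.7
= 278 + 5.33 + 2.86 + 31.62
= 317.81 mOsm/kg ≈ 317.8 mOsm/kg
Osmolar gap = measured − calculated = 327 − 317.8 = 9.2 mOsm/kg

9.2 mOsm/kg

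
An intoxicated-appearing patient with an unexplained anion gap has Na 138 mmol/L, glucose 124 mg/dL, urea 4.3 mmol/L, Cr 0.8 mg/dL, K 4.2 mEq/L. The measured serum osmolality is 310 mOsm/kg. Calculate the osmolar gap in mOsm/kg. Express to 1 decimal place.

22.8 mOsm/kg

Calculated osmolality = 2·Na + glucose/18 + urea
= 2·138 + 124/18 + 4.3
= 276 + 6.89 + 4.30
= 287.19 mOsm/kg ≈ 287.2 mOsm/kg
Osmolar gap = measured − calculated = 310 − 287.2 = 22.8 mOsm/kg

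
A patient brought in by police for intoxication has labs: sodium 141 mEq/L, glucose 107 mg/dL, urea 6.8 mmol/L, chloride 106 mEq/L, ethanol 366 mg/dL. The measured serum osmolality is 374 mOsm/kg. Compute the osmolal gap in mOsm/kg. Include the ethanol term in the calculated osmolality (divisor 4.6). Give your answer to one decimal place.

-0.3 mOsm/kg

Calculated osmolality = 2·Na + glucose/18 + urea + ethanol/4.6
= 2·141 + 107/18 + 6.8 + 366/4.6
= 282 + 5.94 + 6.80 + 79.57
= 374.31 mOsm/kg ≈ 374.3 mOsm/kg
Osmolar gap = measured − calculated = 374 − 374.3 = -0.3 mOsm/kg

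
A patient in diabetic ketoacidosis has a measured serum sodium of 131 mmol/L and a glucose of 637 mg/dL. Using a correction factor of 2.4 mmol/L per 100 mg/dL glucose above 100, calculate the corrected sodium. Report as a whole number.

144 mmol/L

Corrected Na = measured Na + 2.4 · (glucose − 100)/100
= 131 + 2.4 · (637 − 100)/100
= 131 + 12.9
= 143.9 mmol/L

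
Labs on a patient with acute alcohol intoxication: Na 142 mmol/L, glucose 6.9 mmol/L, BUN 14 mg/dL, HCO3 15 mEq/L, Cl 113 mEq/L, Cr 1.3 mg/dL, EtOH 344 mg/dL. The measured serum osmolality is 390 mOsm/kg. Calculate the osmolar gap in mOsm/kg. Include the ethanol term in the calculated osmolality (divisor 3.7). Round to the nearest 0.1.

1.1 mOsm/kg

Calculated osmolality = 2·Na + glucose + BUN/2.8 + ethanol/3.7
= 2·142 + 6.9 + 14/2.8 + 344/3.7
= 284 + 6.90 + 5 + 92.97
= 388.87 mOsm/kg ≈ 388.9 mOsm/kg
Osmolar gap = measured − calculated = 390 − 388.9 = 1.1 mOsm/kg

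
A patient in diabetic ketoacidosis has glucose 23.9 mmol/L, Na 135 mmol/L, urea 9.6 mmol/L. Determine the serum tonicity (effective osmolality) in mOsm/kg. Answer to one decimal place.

Effective osmolality excludes urea (freely permeant across cell membranes):
2·Na + glucose
= 2·135 + 23.9
= 270 + 23.9
= 293.9 mOsm/kg

293.9 mOsm/kg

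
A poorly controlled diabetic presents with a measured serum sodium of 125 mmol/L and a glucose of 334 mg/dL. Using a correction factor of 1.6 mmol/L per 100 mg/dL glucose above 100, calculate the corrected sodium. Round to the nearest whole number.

Corrected Na = measured Na + 1.6 · (glucose − 100)/100
= 125 + 1.6 · (334 − 100)/100
= 125 + 3.7
= 128.7 mmol/L

129 mmol/L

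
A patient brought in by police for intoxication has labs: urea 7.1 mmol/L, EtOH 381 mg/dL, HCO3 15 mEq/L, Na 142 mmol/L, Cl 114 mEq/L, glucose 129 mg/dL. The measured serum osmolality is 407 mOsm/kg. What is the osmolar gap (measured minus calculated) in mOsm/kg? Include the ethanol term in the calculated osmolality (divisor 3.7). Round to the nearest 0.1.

5.8 mOsm/kg

Calculated osmolality = 2·Na + glucose/18 + urea + ethanol/3.7
= 2·142 + 129/18 + 7.1 + 381/3.7
= 284 + 7.17 + 7.10 + 102.97
= 401.24 mOsm/kg ≈ 401.2 mOsm/kg
Osmolar gap = measured − calculated = 407 − 401.2 = 5.8 mOsm/kg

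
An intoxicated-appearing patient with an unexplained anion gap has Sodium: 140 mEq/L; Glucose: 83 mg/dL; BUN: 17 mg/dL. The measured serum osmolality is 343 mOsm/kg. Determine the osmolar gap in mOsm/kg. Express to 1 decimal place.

Calculated osmolality = 2·Na + glucose/18 + BUN/2.8
= 2·140 + 83/18 + 17/2.8
= 280 + 4.61 + 6.07
= 290.68 mOsm/kg ≈ 290.7 mOsm/kg
Osmolar gap = measured − calculated = 343 − 290.7 = 52.3 mOsm/kg

52.3 mOsm/kg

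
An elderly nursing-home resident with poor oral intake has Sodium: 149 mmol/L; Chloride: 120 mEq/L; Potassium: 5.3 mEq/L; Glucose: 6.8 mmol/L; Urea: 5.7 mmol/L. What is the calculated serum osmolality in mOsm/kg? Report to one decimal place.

Calculated osmolality = 2·Na + glucose + urea
= 2·149 + 6.8 + 5.7
= 298 + 6.80 + 5.70
= 310.5 mOsm/kg

310.5 mOsm/kg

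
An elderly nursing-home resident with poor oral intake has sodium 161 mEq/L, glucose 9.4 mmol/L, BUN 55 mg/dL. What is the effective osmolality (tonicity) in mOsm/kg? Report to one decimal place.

Effective osmolality excludes urea (freely permeant across cell membranes):
2·Na + glucose
= 2·161 + 9.4
= 322 + 9.4
= 331.4 mOsm/kg

331.4 mOsm/kg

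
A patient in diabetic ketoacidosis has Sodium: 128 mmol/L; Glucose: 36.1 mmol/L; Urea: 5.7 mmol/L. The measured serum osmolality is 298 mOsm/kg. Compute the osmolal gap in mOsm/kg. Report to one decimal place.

Calculated osmolality = 2·Na + glucose + urea
= 2·128 + 36.1 + 5.7
= 256 + 36.10 + 5.70
= 297.8 mOsm/kg ≈ 297.8 mOsm/kg
Osmolar gap = measured − calculated = 298 − 297.8 = 0.2 mOsm/kg

0.2 mOsm/kg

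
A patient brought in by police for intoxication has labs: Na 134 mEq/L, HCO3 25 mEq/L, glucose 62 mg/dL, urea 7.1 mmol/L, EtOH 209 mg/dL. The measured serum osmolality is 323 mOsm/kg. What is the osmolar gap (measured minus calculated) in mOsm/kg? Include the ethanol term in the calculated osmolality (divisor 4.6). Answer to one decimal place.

-1.0 mOsm/kg

Calculated osmolality = 2·Na + glucose/18 + urea + ethanol/4.6
= 2·134 + 62/18 + 7.1 + 209/4.6
= 268 + 3.44 + 7.10 + 45.43
= 323.97 mOsm/kg ≈ 324.0 mOsm/kg
Osmolar gap = measured − calculated = 323 − 324.0 = -1.0 mOsm/kg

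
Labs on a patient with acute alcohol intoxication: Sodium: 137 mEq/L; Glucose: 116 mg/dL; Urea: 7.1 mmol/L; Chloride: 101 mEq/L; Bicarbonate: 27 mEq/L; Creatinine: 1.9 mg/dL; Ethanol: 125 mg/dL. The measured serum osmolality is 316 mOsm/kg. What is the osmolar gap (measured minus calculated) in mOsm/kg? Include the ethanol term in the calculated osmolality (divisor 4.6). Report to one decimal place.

Calculated osmolality = 2·Na + glucose/18 + urea + ethanol/4.6
= 2·137 + 116/18 + 7.1 + 125/4.6
= 274 + 6.44 + 7.10 + 27.17
= 314.71 mOsm/kg ≈ 314.7 mOsm/kg
Osmolar gap = measured − calculated = 316 − 314.7 = 1.3 mOsm/kg

1.3 mOsm/kg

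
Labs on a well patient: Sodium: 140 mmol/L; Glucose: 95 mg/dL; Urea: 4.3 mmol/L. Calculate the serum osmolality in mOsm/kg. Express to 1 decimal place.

289.6 mOsm/kg

Calculated osmolality = 2·Na + glucose/18 + urea
= 2·140 + 95/18 + 4.3
= 280 + 5.28 + 4.30
= 289.58 mOsm/kg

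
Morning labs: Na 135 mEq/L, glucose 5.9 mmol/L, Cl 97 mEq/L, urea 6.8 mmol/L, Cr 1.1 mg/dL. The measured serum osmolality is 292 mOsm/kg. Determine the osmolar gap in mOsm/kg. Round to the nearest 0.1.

Calculated osmolality = 2·Na + glucose + urea
= 2·135 + 5.9 + 6.8
= 270 + 5.90 + 6.80
= 282.7 mOsm/kg ≈ 282.7 mOsm/kg
Osmolar gap = measured − calculated = 292 − 282.7 = 9.3 mOsm/kg

9.3 mOsm/kg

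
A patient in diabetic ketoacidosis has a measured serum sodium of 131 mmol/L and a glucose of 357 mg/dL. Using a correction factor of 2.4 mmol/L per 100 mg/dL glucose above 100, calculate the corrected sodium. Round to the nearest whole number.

137 mmol/L

Corrected Na = measured Na + 2.4 · (glucose − 100)/100
= 131 + 2.4 · (357 − 100)/100
= 131 + 6.2
= 137.2 mmol/L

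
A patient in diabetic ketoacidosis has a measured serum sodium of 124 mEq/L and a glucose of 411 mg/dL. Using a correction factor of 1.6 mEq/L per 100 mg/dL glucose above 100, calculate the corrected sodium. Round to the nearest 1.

129 mEq/L

Corrected Na = measured Na + 1.6 · (glucose − 100)/100
= 124 + 1.6 · (411 − 100)/100
= 124 + 5
= 129 mEq/L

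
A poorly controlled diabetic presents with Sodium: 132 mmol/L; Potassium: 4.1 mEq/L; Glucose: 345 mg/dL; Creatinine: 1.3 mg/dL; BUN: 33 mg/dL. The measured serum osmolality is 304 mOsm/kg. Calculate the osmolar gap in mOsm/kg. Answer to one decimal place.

9.0 mOsm/kg

Calculated osmolality = 2·Na + glucose/18 + BUN/2.8
= 2·132 + 345/18 + 33/2.8
= 264 + 19.17 + 11.79
= 294.96 mOsm/kg ≈ 295.0 mOsm/kg
Osmolar gap = measured − calculated = 304 − 295.0 = 9.0 mOsm/kg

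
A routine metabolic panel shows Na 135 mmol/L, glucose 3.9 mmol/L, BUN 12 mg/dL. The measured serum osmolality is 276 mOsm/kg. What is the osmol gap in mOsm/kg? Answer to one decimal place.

-2.2 mOsm/kg

Calculated osmolality = 2·Na + glucose + BUN/2.8
= 2·135 + 3.9 + 12/2.8
= 270 + 3.90 + 4.29
= 278.19 mOsm/kg ≈ 278.2 mOsm/kg
Osmolar gap = measured − calculated = 276 − 278.2 = -2.2 mOsm/kg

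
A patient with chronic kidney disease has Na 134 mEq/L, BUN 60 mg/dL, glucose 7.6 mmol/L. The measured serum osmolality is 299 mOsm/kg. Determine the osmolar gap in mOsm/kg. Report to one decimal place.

Calculated osmolality = 2·Na + glucose + BUN/2.8
= 2·134 + 7.6 + 60/2.8
= 268 + 7.60 + 21.43
= 297.03 mOsm/kg ≈ 297.0 mOsm/kg
Osmolar gap = measured − calculated = 299 − 297.0 = 2.0 mOsm/kg

2.0 mOsm/kg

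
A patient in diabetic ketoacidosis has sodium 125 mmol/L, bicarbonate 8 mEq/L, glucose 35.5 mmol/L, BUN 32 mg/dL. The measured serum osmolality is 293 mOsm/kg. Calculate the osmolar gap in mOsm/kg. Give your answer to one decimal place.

Calculated osmolality = 2·Na + glucose + BUN/2.8
= 2·125 + 35.5 + 32/2.8
= 250 + 35.50 + 11.43
= 296.93 mOsm/kg ≈ 296.9 mOsm/kg
Osmolar gap = measured − calculated = 293 − 296.9 = -3.9 mOsm/kg

-3.9 mOsm/kg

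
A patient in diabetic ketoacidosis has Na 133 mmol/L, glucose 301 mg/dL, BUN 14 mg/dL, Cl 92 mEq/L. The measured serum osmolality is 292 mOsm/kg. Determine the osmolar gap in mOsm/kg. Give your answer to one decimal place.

4.3 mOsm/kg

Calculated osmolality = 2·Na + glucose/18 + BUN/2.8
= 2·133 + 301/18 + 14/2.8
= 266 + 16.72 + 5
= 287.72 mOsm/kg ≈ 287.7 mOsm/kg
Osmolar gap = measured − calculated = 292 − 287.7 = 4.3 mOsm/kg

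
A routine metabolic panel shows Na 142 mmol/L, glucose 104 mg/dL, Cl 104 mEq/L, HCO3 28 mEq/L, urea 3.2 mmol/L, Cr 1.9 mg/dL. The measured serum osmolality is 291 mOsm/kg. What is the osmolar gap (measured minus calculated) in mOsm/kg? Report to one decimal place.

-2.0 mOsm/kg

Calculated osmolality = 2·Na + glucose/18 + urea
= 2·142 + 104/18 + 3.2
= 284 + 5.78 + 3.20
= 292.98 mOsm/kg ≈ 293.0 mOsm/kg
Osmolar gap = measured − calculated = 291 − 293.0 = -2.0 mOsm/kg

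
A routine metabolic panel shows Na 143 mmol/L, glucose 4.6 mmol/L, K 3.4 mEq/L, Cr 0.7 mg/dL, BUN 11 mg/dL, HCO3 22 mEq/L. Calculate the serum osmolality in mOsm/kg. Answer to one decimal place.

Calculated osmolality = 2·Na + glucose + BUN/2.8
= 2·143 + 4.6 + 11/2.8
= 286 + 4.60 + 3.93
= 294.53 mOsm/kg

294.5 mOsm/kg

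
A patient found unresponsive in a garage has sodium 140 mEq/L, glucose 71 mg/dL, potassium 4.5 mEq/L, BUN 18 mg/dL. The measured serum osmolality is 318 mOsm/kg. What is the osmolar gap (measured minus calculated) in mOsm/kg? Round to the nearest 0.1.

27.6 mOsm/kg

Calculated osmolality = 2·Na + glucose/18 + BUN/2.8
= 2·140 + 71/18 + 18/2.8
= 280 + 3.94 + 6.43
= 290.37 mOsm/kg ≈ 290.4 mOsm/kg
Osmolar gap = measured − calculated = 318 − 290.4 = 27.6 mOsm/kg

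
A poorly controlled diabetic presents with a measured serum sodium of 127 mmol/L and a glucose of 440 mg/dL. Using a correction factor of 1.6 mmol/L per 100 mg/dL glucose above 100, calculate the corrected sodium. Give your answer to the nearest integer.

132 mmol/L

Corrected Na = measured Na + 1.6 · (glucose − 100)/100
= 127 + 1.6 · (440 − 100)/100
= 127 + 5.4
= 132.4 mmol/L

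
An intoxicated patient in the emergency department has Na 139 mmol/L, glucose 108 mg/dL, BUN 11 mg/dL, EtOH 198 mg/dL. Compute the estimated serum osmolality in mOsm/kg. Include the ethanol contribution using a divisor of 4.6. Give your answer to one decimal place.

Calculated osmolality = 2·Na + glucose/18 + BUN/2.8 + ethanol/4.6
= 2·139 + 108/18 + 11/2.8 + 198/4.6
= 278 + 6 + 3.93 + 43.04
= 330.97 mOsm/kg

331.0 mOsm/kg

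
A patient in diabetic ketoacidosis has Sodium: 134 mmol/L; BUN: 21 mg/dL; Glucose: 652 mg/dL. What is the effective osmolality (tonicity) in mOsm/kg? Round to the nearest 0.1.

304.2 mOsm/kg

Effective osmolality excludes urea (freely permeant across cell membranes):
2·Na + glucose/18
= 2·134 + 652/18
= 268 + 36.22
= 304.22 mOsm/kg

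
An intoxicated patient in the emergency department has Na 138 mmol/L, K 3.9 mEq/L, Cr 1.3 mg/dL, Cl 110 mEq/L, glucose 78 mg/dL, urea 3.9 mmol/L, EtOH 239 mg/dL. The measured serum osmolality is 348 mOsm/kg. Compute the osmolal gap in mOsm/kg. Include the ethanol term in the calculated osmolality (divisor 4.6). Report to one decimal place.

11.8 mOsm/kg

Calculated osmolality = 2·Na + glucose/18 + urea + ethanol/4.6
= 2·138 + 78/18 + 3.9 + 239/4.6
= 276 + 4.33 + 3.90 + 51.96
= 336.19 mOsm/kg ≈ 336.2 mOsm/kg
Osmolar gap = measured − calculated = 348 − 336.2 = 11.8 mOsm/kg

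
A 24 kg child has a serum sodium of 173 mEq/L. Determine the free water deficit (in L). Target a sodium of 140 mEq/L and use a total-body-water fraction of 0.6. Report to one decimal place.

3.4 L

TBW = 0.6 · 24 = 14.4 L
Free water deficit = TBW · (Na/140 − 1)
= 14.4 · (173/140 − 1)
= 14.4 · 0.2357
= 3.39 L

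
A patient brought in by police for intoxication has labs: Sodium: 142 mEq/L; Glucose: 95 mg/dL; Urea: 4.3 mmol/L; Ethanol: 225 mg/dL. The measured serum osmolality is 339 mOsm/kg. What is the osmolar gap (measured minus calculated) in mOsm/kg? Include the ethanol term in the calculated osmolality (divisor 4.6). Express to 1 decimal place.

Calculated osmolality = 2·Na + glucose/18 + urea + ethanol/4.6
= 2·142 + 95/18 + 4.3 + 225/4.6
= 284 + 5.28 + 4.30 + 48.91
= 342.49 mOsm/kg ≈ 342.5 mOsm/kg
Osmolar gap = measured − calculated = 339 − 342.5 = -3.5 mOsm/kg

-3.5 mOsm/kg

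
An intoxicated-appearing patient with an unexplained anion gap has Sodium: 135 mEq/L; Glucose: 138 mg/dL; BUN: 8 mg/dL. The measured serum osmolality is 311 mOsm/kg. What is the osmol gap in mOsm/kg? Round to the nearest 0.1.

30.5 mOsm/kg

Calculated osmolality = 2·Na + glucose/18 + BUN/2.8
= 2·135 + 138/18 + 8/2.8
= 270 + 7.67 + 2.86
= 280.53 mOsm/kg ≈ 280.5 mOsm/kg
Osmolar gap = measured − calculated = 311 − 280.5 = 30.5 mOsm/kg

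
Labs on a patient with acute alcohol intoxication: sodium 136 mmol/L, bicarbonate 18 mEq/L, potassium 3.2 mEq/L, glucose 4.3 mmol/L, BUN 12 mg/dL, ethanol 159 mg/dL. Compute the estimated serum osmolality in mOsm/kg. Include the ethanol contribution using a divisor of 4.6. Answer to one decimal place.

Calculated osmolality = 2·Na + glucose + BUN/2.8 + ethanol/4.6
= 2·136 + 4.3 + 12/2.8 + 159/4.6
= 272 + 4.30 + 4.29 + 34.57
= 315.16 mOsm/kg

315.2 mOsm/kg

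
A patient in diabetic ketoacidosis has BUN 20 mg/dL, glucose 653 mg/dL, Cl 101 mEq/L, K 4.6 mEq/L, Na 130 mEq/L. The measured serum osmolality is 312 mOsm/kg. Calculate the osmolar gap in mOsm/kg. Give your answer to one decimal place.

Calculated osmolality = 2·Na + glucose/18 + BUN/2.8
= 2·130 + 653/18 + 20/2.8
= 260 + 36.28 + 7.14
= 303.42 mOsm/kg ≈ 303.4 mOsm/kg
Osmolar gap = measured − calculated = 312 − 303.4 = 8.6 mOsm/kg

8.6 mOsm/kg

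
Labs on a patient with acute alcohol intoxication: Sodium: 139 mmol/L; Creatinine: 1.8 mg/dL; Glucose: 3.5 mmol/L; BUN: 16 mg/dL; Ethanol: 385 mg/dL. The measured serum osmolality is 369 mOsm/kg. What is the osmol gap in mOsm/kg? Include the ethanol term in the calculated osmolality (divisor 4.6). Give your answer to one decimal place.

Calculated osmolality = 2·Na + glucose + BUN/2.8 + ethanol/4.6
= 2·139 + 3.5 + 16/2.8 + 385/4.6
= 278 + 3.50 + 5.71 + 83.70
= 370.91 mOsm/kg ≈ 370.9 mOsm/kg
Osmolar gap = measured − calculated = 369 − 370.9 = -1.9 mOsm/kg

-1.9 mOsm/kg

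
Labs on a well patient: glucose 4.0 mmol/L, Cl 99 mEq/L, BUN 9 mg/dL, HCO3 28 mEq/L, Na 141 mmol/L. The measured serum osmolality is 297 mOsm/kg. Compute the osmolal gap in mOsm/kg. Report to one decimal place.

7.8 mOsm/kg

Calculated osmolality = 2·Na + glucose + BUN/2.8
= 2·141 + 4 + 9/2.8
= 282 + 4 + 3.21
= 289.21 mOsm/kg ≈ 289.2 mOsm/kg
Osmolar gap = measured − calculated = 297 − 289.2 = 7.8 mOsm/kg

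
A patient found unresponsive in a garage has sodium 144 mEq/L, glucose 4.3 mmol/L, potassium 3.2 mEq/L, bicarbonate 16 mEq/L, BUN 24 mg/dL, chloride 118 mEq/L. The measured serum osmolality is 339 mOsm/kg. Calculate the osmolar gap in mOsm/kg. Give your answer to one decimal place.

Calculated osmolality = 2·Na + glucose + BUN/2.8
= 2·144 + 4.3 + 24/2.8
= 288 + 4.30 + 8.57
= 300.87 mOsm/kg ≈ 300.9 mOsm/kg
Osmolar gap = measured − calculated = 339 − 300.9 = 38.1 mOsm/kg

38.1 mOsm/kg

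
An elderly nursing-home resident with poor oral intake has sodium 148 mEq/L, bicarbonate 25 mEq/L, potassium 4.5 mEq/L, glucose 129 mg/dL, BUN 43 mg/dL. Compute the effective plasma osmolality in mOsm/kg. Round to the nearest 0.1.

303.2 mOsm/kg

Effective osmolality excludes urea (freely permeant across cell membranes):
2·Na + glucose/18
= 2·148 + 129/18
= 296 + 7.17
= 303.17 mOsm/kg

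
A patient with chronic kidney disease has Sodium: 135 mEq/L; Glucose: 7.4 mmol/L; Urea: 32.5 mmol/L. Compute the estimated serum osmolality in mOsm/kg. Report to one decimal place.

Calculated osmolality = 2·Na + glucose + urea
= 2·135 + 7.4 + 32.5
= 270 + 7.40 + 32.50
= 309.9 mOsm/kg

309.9 mOsm/kg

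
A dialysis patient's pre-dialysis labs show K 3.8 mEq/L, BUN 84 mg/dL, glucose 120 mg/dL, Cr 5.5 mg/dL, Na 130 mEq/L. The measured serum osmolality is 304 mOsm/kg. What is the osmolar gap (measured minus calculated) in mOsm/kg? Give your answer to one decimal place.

Calculated osmolality = 2·Na + glucose/18 + BUN/2.8
= 2·130 + 120/18 + 84/2.8
= 260 + 6.67 + 30
= 296.67 mOsm/kg ≈ 296.7 mOsm/kg
Osmolar gap = measured − calculated = 304 − 296.7 = 7.3 mOsm/kg

7.3 mOsm/kg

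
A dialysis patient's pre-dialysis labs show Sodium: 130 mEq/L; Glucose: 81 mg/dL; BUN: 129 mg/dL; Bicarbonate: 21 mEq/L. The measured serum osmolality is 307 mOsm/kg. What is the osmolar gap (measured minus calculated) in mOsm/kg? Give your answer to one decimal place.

-3.6 mOsm/kg

Calculated osmolality = 2·Na + glucose/18 + BUN/2.8
= 2·130 + 81/18 + 129/2.8
= 260 + 4.50 + 46.07
= 310.57 mOsm/kg ≈ 310.6 mOsm/kg
Osmolar gap = measured − calculated = 307 − 310.6 = -3.6 mOsm/kg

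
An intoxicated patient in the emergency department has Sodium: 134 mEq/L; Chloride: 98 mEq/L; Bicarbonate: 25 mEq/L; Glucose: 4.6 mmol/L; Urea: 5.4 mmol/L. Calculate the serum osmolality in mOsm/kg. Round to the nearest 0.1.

Calculated osmolality = 2·Na + glucose + urea
= 2·134 + 4.6 + 5.4
= 268 + 4.60 + 5.40
= 278 mOsm/kg

278.0 mOsm/kg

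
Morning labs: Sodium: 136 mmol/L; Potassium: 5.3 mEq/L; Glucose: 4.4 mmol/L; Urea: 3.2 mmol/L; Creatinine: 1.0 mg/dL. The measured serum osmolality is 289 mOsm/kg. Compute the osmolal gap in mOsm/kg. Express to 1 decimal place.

9.4 mOsm/kg

Calculated osmolality = 2·Na + glucose + urea
= 2·136 + 4.4 + 3.2
= 272 + 4.40 + 3.20
= 279.6 mOsm/kg ≈ 279.6 mOsm/kg
Osmolar gap = measured − calculated = 289 − 279.6 = 9.4 mOsm/kg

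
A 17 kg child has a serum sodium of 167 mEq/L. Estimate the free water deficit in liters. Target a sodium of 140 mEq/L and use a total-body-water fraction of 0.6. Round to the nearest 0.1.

2.0 L

TBW = 0.6 · 17 = 10.2 L
Free water deficit = TBW · (Na/140 − 1)
= 10.2 · (167/140 − 1)
= 10.2 · 0.1929
= 1.97 L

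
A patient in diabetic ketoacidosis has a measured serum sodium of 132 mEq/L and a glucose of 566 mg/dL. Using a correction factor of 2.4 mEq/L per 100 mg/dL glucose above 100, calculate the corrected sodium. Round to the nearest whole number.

Corrected Na = measured Na + 2.4 · (glucose − 100)/100
= 132 + 2.4 · (566 − 100)/100
= 132 + 11.2
= 143.2 mEq/L

143 mEq/L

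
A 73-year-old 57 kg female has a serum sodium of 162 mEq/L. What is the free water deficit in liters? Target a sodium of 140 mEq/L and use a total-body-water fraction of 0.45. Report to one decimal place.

TBW = 0.45 · 57 = 25.65 L
Free water deficit = TBW · (Na/140 − 1)
= 25.65 · (162/140 − 1)
= 25.65 · 0.1571
= 4.03 L

4.0 L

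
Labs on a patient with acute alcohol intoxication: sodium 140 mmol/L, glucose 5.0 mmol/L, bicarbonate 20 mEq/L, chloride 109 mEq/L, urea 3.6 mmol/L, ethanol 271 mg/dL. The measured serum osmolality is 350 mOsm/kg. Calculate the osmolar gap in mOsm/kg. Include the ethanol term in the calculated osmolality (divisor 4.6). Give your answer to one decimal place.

Calculated osmolality = 2·Na + glucose + urea + ethanol/4.6
= 2·140 + 5 + 3.6 + 271/4.6
= 280 + 5 + 3.60 + 58.91
= 347.51 mOsm/kg ≈ 347.5 mOsm/kg
Osmolar gap = measured − calculated = 350 − 347.5 = 2.5 mOsm/kg

2.5 mOsm/kg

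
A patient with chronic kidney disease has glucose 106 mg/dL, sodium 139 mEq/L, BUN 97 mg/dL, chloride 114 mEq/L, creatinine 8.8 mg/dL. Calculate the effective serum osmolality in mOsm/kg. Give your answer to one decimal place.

Effective osmolality excludes urea (freely permeant across cell membranes):
2·Na + glucose/18
= 2·139 + 106/18
= 278 + 5.89
= 283.89 mOsm/kg

283.9 mOsm/kg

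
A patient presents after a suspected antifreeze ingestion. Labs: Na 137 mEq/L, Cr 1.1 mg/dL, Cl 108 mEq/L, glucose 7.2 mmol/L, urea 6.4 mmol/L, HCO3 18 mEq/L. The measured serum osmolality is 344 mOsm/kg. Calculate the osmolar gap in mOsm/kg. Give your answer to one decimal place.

56.4 mOsm/kg

Calculated osmolality = 2·Na + glucose + urea
= 2·137 + 7.2 + 6.4
= 274 + 7.20 + 6.40
= 287.6 mOsm/kg ≈ 287.6 mOsm/kg
Osmolar gap = measured − calculated = 344 − 287.6 = 56.4 mOsm/kg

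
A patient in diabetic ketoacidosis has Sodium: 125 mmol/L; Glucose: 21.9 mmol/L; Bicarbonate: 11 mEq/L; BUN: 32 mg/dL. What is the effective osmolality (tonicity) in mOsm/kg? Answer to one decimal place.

271.9 mOsm/kg

Effective osmolality excludes urea (freely permeant across cell membranes):
2·Na + glucose
= 2·125 + 21.9
= 250 + 21.9
= 271.9 mOsm/kg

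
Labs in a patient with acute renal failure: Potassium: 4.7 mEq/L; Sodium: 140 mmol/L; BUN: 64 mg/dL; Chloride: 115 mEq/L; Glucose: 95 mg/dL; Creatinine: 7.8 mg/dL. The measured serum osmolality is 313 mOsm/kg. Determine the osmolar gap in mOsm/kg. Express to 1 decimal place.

Calculated osmolality = 2·Na + glucose/18 + BUN/2.8
= 2·140 + 95/18 + 64/2.8
= 280 + 5.28 + 22.86
= 308.14 mOsm/kg ≈ 308.1 mOsm/kg
Osmolar gap = measured − calculated = 313 − 308.1 = 4.9 mOsm/kg

4.9 mOsm/kg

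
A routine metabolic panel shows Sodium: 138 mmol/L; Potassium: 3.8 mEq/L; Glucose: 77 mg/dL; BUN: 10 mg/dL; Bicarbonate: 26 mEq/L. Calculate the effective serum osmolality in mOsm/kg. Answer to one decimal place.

Effective osmolality excludes urea (freely permeant across cell membranes):
2·Na + glucose/18
= 2·138 + 77/18
= 276 + 4.28
= 280.28 mOsm/kg

280.3 mOsm/kg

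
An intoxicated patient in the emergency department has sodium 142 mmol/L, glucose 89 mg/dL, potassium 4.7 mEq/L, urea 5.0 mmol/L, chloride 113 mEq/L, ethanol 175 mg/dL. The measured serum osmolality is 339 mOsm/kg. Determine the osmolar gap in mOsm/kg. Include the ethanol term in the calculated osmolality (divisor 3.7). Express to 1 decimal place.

-2.2 mOsm/kg

Calculated osmolality = 2·Na + glucose/18 + urea + ethanol/3.7
= 2·142 + 89/18 + 5 + 175/3.7
= 284 + 4.94 + 5 + 47.30
= 341.24 mOsm/kg ≈ 341.2 mOsm/kg
Osmolar gap = measured − calculated = 339 − 341.2 = -2.2 mOsm/kg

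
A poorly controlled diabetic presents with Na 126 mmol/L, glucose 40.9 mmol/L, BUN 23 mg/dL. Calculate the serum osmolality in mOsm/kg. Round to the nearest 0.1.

301.1 mOsm/kg

Calculated osmolality = 2·Na + glucose + BUN/2.8
= 2·126 + 40.9 + 23/2.8
= 252 + 40.90 + 8.21
= 301.11 mOsm/kg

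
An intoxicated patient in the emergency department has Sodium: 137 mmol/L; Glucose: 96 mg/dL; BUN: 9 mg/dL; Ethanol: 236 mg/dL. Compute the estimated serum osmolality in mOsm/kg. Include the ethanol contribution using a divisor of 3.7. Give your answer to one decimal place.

Calculated osmolality = 2·Na + glucose/18 + BUN/2.8 + ethanol/3.7
= 2·137 + 96/18 + 9/2.8 + 236/3.7
= 274 + 5.33 + 3.21 + 63.78
= 346.32 mOsm/kg

346.3 mOsm/kg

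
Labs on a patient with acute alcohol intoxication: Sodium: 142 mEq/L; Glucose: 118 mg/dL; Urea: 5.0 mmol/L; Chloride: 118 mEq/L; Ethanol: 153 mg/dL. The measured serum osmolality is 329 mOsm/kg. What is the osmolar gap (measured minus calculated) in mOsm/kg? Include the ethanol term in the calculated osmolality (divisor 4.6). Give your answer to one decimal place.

0.2 mOsm/kg

Calculated osmolality = 2·Na + glucose/18 + urea + ethanol/4.6
= 2·142 + 118/18 + 5 + 153/4.6
= 284 + 6.56 + 5 + 33.26
= 328.82 mOsm/kg ≈ 328.8 mOsm/kg
Osmolar gap = measured − calculated = 329 − 328.8 = 0.2 mOsm/kg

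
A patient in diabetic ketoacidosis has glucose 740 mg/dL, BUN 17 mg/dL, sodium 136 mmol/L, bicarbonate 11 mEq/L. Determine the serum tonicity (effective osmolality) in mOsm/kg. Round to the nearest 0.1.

313.1 mOsm/kg

Effective osmolality excludes urea (freely permeant across cell membranes):
2·Na + glucose/18
= 2·136 + 740/18
= 272 + 41.11
= 313.11 mOsm/kg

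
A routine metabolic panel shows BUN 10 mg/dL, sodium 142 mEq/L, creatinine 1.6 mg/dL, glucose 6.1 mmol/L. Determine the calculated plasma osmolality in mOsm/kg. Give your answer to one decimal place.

293.7 mOsm/kg

Calculated osmolality = 2·Na + glucose + BUN/2.8
= 2·142 + 6.1 + 10/2.8
= 284 + 6.10 + 3.57
= 293.67 mOsm/kg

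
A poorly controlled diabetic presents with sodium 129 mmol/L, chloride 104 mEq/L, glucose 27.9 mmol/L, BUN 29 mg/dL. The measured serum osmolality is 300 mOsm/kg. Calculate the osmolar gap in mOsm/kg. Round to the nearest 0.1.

3.7 mOsm/kg

Calculated osmolality = 2·Na + glucose + BUN/2.8
= 2·129 + 27.9 + 29/2.8
= 258 + 27.90 + 10.36
= 296.26 mOsm/kg ≈ 296.3 mOsm/kg
Osmolar gap = measured − calculated = 300 − 296.3 = 3.7 mOsm/kg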